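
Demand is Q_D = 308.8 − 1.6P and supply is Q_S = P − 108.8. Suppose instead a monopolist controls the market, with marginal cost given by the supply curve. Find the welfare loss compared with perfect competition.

In inverse form: demand P = 193 − 0.625Q, supply P = 108.8 + Q.
Competitive equilibrium: 193 − 0.625Q = 108.8 + Q → Q* = 51.8154, P* = 160.6154.
Marginal revenue: MR = 193 − 1.25Q. Set MR = MC: 193 − 1.25Q = 108.8 + Q → Q_m = 37.4222.
Price P_m = 193 − 0.625·37.4222 = 169.6111; MC(Q_m) = 108.8 + 1·37.4222 = 146.2222.
Competitive Q* = 51.8154, so ΔQ = 14.3932; wedge = 169.6111 − 146.2222 = 23.3889.
Welfare loss = ½ × 14.3932 × 23.3889 = 168.32.

168.32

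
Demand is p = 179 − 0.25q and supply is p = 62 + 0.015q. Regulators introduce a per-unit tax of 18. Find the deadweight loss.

Competitive equilibrium: 179 − 0.25q = 62 + 0.015q → q* = 441.5094, p* = 68.6226.
With the tax, the buyer price exceeds the seller price by 18: (179 − 0.25q) − (62 + 0.015q) = 18 → q' = 373.5849.
Δq = 441.5094 − 373.5849 = 67.9245; the wedge equals the tax, 18.
Welfare loss = ½ × 67.9245 × 18 = 611.32.

611.32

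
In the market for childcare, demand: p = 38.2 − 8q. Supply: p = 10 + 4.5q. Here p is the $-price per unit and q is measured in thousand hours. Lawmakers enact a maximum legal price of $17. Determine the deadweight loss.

$3.07 thousand

Competitive equilibrium: 38.2 − 8q = 10 + 4.5q → q* = 2.256, p* = 20.152.
At the ceiling p = 17, quantity supplied = (17 − 10)/4.5 = 1.5556.
Willingness to pay at q' = 1.5556: 38.2 − 8·1.5556 = 25.7552.
Δq = 2.256 − 1.5556 = 0.7004; wedge = 25.7552 − 17 = 8.7552.
Deadweight loss = ½ × 0.7004 × 8.7552 = $3.07 thousand.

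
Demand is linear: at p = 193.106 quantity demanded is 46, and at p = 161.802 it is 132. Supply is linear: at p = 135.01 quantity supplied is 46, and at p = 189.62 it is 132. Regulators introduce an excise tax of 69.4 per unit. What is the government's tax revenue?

Demand slope = (161.802 − 193.106)/(132 − 46) = −0.364, so p = 209.85 − 0.364q.
Supply slope = (189.62 − 135.01)/(132 − 46) = 0.635, so p = 105.8 + 0.635q.
Competitive equilibrium: 209.85 − 0.364q = 105.8 + 0.635q → q* = 104.1542, p* = 171.9379.
With the tax, the buyer price exceeds the seller price by 69.4: (209.85 − 0.364q) − (105.8 + 0.635q) = 69.4 → q' = 34.6847.
Tax revenue = 69.4 × 34.6847 = 2407.12.

2407.12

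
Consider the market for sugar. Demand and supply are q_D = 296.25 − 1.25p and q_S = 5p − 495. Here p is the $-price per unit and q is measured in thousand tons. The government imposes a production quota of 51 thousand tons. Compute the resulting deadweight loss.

In inverse form: demand p = 237 − 0.8q, supply p = 99 + 0.2q.
Competitive equilibrium: 237 − 0.8q = 99 + 0.2q → q* = 138, p* = 126.6.
At q = 51: demand price = 237 − 0.8·51 = 196.2; supply price = 99 + 0.2·51 = 109.2.
Δq = 138 − 51 = 87; wedge = 196.2 − 109.2 = 87.
The triangle = ½ × 87 × 87 = $3784.50 thousand.

$3784.50 thousand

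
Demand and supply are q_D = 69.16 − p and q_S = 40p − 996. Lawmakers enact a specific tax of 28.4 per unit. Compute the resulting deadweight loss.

393.44

In inverse form: demand p = 69.16 − q, supply p = 24.9 + 0.025q.
Competitive equilibrium: 69.16 − q = 24.9 + 0.025q → q* = 43.1805, p* = 25.9795.
With the tax, the buyer price exceeds the seller price by 28.4: (69.16 − q) − (24.9 + 0.025q) = 28.4 → q' = 15.4732.
Δq = 43.1805 − 15.4732 = 27.7073; the wedge equals the tax, 28.4.
DWL = ½ × 27.7073 × 28.4 = 393.44.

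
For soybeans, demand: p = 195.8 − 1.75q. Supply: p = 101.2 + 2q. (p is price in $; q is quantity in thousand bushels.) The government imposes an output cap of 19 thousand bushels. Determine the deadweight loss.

$72.70 thousand

Competitive equilibrium: 195.8 − 1.75q = 101.2 + 2q → q* = 25.2267, p* = 151.6533.
At q = 19: demand price = 195.8 − 1.75·19 = 162.55; supply price = 101.2 + 2·19 = 139.2.
Δq = 25.2267 − 19 = 6.2267; wedge = 162.55 − 139.2 = 23.35.
The triangle = ½ × 6.2267 × 23.35 = $72.70 thousand.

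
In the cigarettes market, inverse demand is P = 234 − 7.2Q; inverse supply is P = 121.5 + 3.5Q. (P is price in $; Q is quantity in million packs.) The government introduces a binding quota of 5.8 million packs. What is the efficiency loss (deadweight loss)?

Competitive equilibrium: 234 − 7.2Q = 121.5 + 3.5Q → Q* = 10.514, P* = 158.2991.
At Q = 5.8: demand price = 234 − 7.2·5.8 = 192.24; supply price = 121.5 + 3.5·5.8 = 141.8.
ΔQ = 10.514 − 5.8 = 4.714; wedge = 192.24 − 141.8 = 50.44.
Welfare loss = ½ × 4.714 × 50.44 = $118.89 million.

$118.89 million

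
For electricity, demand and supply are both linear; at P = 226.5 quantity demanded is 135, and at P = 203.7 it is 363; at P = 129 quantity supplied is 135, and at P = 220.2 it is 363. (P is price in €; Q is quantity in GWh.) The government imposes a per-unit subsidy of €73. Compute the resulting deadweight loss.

€5329

Demand slope = (203.7 − 226.5)/(363 − 135) = −0.1, so P = 240 − 0.1Q.
Supply slope = (220.2 − 129)/(363 − 135) = 0.4, so P = 75 + 0.4Q.
Competitive equilibrium: 240 − 0.1Q = 75 + 0.4Q → Q* = 330, P* = 207.
The subsidy lowers effective supply by 73: P = 2 + 0.4Q.
New quantity: 240 − 0.1Q = 2 + 0.4Q → Q' = 476.
Overproduction ΔQ = 476 − 330 = 146; wedge = subsidy = 73.
Welfare loss = ½ × 146 × 73 = €5329.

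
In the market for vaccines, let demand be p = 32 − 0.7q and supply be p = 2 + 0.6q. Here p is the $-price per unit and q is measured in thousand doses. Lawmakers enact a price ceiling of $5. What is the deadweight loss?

$212.40 thousand

Competitive equilibrium: 32 − 0.7q = 2 + 0.6q → q* = 23.0769, p* = 15.8462.
At the ceiling p = 5, quantity supplied = (5 − 2)/0.6 = 5.
Willingness to pay at q' = 5: 32 − 0.7·5 = 28.5.
Δq = 23.0769 − 5 = 18.0769; wedge = 28.5 − 5 = 23.5.
Welfare loss = ½ × 18.0769 × 23.5 = $212.40 thousand.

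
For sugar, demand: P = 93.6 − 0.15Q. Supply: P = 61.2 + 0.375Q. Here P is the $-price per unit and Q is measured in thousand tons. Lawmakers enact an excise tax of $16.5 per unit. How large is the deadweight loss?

Competitive equilibrium: 93.6 − 0.15Q = 61.2 + 0.375Q → Q* = 61.7143, P* = 84.3429.
With the tax, the buyer price exceeds the seller price by 16.5: (93.6 − 0.15Q) − (61.2 + 0.375Q) = 16.5 → Q' = 30.2857.
ΔQ = 61.7143 − 30.2857 = 31.4286; the wedge equals the tax, 16.5.
Deadweight loss = ½ × 31.4286 × 16.5 = $259.29 thousand.

$259.29 thousand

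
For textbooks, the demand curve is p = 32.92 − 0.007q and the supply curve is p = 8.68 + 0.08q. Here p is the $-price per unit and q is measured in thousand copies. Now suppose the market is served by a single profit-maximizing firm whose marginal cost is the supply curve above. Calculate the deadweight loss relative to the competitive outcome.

Competitive equilibrium: 32.92 − 0.007q = 8.68 + 0.08q → q* = 278.6207, p* = 30.9697.
Marginal revenue: MR = 32.92 − 0.014q. Set MR = MC: 32.92 − 0.014q = 8.68 + 0.08q → q_m = 257.8723.
Price p_m = 32.92 − 0.007·257.8723 = 31.1149; MC(q_m) = 8.68 + 0.08·257.8723 = 29.3098.
Competitive q* = 278.6207, so Δq = 20.7484; wedge = 31.1149 − 29.3098 = 1.8051.
Deadweight loss = ½ × 20.7484 × 1.8051 = $18.73 thousand.

$18.73 thousand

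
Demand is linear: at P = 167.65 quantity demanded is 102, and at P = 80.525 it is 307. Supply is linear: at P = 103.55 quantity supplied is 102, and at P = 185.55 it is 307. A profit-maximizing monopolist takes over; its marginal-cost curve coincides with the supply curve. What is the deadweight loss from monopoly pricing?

1539.80

Demand slope = (80.525 − 167.65)/(307 − 102) = −0.425, so P = 211 − 0.425Q.
Supply slope = (185.55 − 103.55)/(307 − 102) = 0.4, so P = 62.75 + 0.4Q.
Competitive equilibrium: 211 − 0.425Q = 62.75 + 0.4Q → Q* = 179.697, P* = 134.6288.
Marginal revenue: MR = 211 − 0.85Q. Set MR = MC: 211 − 0.85Q = 62.75 + 0.4Q → Q_m = 118.6.
Price P_m = 211 − 0.425·118.6 = 160.595; MC(Q_m) = 62.75 + 0.4·118.6 = 110.19.
Competitive Q* = 179.697, so ΔQ = 61.097; wedge = 160.595 − 110.19 = 50.405.
DWL = ½ × 61.097 × 50.405 = 1539.80.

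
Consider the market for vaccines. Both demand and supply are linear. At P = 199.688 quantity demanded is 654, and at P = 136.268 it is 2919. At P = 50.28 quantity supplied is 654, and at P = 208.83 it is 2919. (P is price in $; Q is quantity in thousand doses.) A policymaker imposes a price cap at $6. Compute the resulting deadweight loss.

$228010 thousand

Demand slope = (136.268 − 199.688)/(2919 − 654) = −0.028, so P = 218 − 0.028Q.
Supply slope = (208.83 − 50.28)/(2919 − 654) = 0.07, so P = 4.5 + 0.07Q.
Competitive equilibrium: 218 − 0.028Q = 4.5 + 0.07Q → Q* = 2178.57143, P* = 157.
At the ceiling P = 6, quantity supplied = (6 − 4.5)/0.07 = 21.42857.
Willingness to pay at Q' = 21.42857: 218 − 0.028·21.42857 = 217.4.
ΔQ = 2178.57143 − 21.42857 = 2157.14286; wedge = 217.4 − 6 = 211.4.
The triangle = ½ × 2157.14286 × 211.4 = $228010 thousand.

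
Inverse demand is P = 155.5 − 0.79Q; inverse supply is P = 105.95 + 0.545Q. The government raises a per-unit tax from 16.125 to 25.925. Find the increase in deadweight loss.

Competitive equilibrium: 155.5 − 0.79Q = 105.95 + 0.545Q → Q* = 37.1161, P* = 126.1783.
For a per-unit tax t: ΔQ = t/1.335, so DWL = ½·t·(t/1.335) = t²/2.67.
At t = 16.125: DWL = 97.384. At t = 25.925: DWL = 251.725.
Increase = 251.725 − 97.384 = 154.34.

154.34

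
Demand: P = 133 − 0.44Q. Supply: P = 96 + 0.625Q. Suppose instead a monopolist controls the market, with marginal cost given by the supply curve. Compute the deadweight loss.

54.94

Competitive equilibrium: 133 − 0.44Q = 96 + 0.625Q → Q* = 34.7418, P* = 117.7136.
Marginal revenue: MR = 133 − 0.88Q. Set MR = MC: 133 − 0.88Q = 96 + 0.625Q → Q_m = 24.5847.
Price P_m = 133 − 0.44·24.5847 = 122.1827; MC(Q_m) = 96 + 0.625·24.5847 = 111.3654.
Competitive Q* = 34.7418, so ΔQ = 10.1571; wedge = 122.1827 − 111.3654 = 10.8173.
Welfare loss = ½ × 10.1571 × 10.8173 = 54.94.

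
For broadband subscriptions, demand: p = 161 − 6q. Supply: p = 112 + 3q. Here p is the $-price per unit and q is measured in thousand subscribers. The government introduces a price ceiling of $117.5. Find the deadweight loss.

$58.68 thousand

Competitive equilibrium: 161 − 6q = 112 + 3q → q* = 5.4444, p* = 128.3333.
At the ceiling p = 117.5, quantity supplied = (117.5 − 112)/3 = 1.8333.
Willingness to pay at q' = 1.8333: 161 − 6·1.8333 = 150.0002.
Δq = 5.4444 − 1.8333 = 3.6111; wedge = 150.0002 − 117.5 = 32.5002.
DWL = ½ × 3.6111 × 32.5002 = $58.68 thousand.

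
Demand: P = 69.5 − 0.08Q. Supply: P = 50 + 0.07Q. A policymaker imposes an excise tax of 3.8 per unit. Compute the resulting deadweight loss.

48.13

Competitive equilibrium: 69.5 − 0.08Q = 50 + 0.07Q → Q* = 130, P* = 59.1.
With the tax, the buyer price exceeds the seller price by 3.8: (69.5 − 0.08Q) − (50 + 0.07Q) = 3.8 → Q' = 104.6667.
ΔQ = 130 − 104.6667 = 25.3333; the wedge equals the tax, 3.8.
Deadweight loss = ½ × 25.3333 × 3.8 = 48.13.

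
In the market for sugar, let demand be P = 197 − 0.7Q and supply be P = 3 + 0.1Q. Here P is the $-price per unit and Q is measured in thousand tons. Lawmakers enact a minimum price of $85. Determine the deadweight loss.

Competitive equilibrium: 197 − 0.7Q = 3 + 0.1Q → Q* = 242.5, P* = 27.25.
At the floor P = 85, quantity demanded = (197 − 85)/0.7 = 160.
Sellers' marginal cost at Q' = 160: 3 + 0.1·160 = 19.
ΔQ = 242.5 − 160 = 82.5; wedge = 85 − 19 = 66.
The triangle = ½ × 82.5 × 66 = $2722.50 thousand.

$2722.50 thousand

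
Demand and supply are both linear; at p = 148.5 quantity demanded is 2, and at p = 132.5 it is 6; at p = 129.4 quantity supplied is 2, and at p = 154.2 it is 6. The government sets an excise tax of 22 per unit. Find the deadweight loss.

23.73

Demand slope = (132.5 − 148.5)/(6 − 2) = −4, so p = 156.5 − 4q.
Supply slope = (154.2 − 129.4)/(6 − 2) = 6.2, so p = 117 + 6.2q.
Competitive equilibrium: 156.5 − 4q = 117 + 6.2q → q* = 3.87255, p* = 141.0098.
With the tax, the buyer price exceeds the seller price by 22: (156.5 − 4q) − (117 + 6.2q) = 22 → q' = 1.71569.
Δq = 3.87255 − 1.71569 = 2.15686; the wedge equals the tax, 22.
Deadweight loss = ½ × 2.15686 × 22 = 23.73.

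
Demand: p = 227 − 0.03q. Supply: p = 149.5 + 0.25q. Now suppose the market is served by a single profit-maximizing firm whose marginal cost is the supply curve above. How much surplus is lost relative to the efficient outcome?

100.45

Competitive equilibrium: 227 − 0.03q = 149.5 + 0.25q → q* = 276.7857, p* = 218.6964.
Marginal revenue: MR = 227 − 0.06q. Set MR = MC: 227 − 0.06q = 149.5 + 0.25q → q_m = 250.
Price p_m = 227 − 0.03·250 = 219.5; MC(q_m) = 149.5 + 0.25·250 = 212.
Competitive q* = 276.7857, so Δq = 26.7857; wedge = 219.5 − 212 = 7.5.
Welfare loss = ½ × 26.7857 × 7.5 = 100.45.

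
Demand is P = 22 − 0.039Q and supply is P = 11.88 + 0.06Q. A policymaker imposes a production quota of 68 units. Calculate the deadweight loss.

Competitive equilibrium: 22 − 0.039Q = 11.88 + 0.06Q → Q* = 102.2222, P* = 18.0133.
At Q = 68: demand price = 22 − 0.039·68 = 19.348; supply price = 11.88 + 0.06·68 = 15.96.
ΔQ = 102.2222 − 68 = 34.2222; wedge = 19.348 − 15.96 = 3.388.
The triangle = ½ × 34.2222 × 3.388 = 57.97.

57.97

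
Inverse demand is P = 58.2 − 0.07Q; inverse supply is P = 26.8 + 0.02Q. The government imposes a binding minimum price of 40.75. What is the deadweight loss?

446.44

Competitive equilibrium: 58.2 − 0.07Q = 26.8 + 0.02Q → Q* = 348.8889, P* = 33.7778.
At the floor P = 40.75, quantity demanded = (58.2 − 40.75)/0.07 = 249.2857.
Sellers' marginal cost at Q' = 249.2857: 26.8 + 0.02·249.2857 = 31.7857.
ΔQ = 348.8889 − 249.2857 = 99.6032; wedge = 40.75 − 31.7857 = 8.9643.
DWL = ½ × 99.6032 × 8.9643 = 446.44.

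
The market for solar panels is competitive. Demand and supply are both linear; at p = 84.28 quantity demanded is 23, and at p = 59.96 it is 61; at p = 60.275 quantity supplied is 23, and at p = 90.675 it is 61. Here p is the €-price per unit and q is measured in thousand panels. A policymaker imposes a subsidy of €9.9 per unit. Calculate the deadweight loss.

Demand slope = (59.96 − 84.28)/(61 − 23) = −0.64, so p = 99 − 0.64q.
Supply slope = (90.675 − 60.275)/(61 − 23) = 0.8, so p = 41.875 + 0.8q.
Competitive equilibrium: 99 − 0.64q = 41.875 + 0.8q → q* = 39.6701, p* = 73.6111.
The subsidy lowers effective supply by 9.9: p = 31.975 + 0.8q.
New quantity: 99 − 0.64q = 31.975 + 0.8q → q' = 46.5451.
Overproduction Δq = 46.5451 − 39.6701 = 6.875; wedge = subsidy = 9.9.
The triangle = ½ × 6.875 × 9.9 = €34.03 thousand.

€34.03 thousand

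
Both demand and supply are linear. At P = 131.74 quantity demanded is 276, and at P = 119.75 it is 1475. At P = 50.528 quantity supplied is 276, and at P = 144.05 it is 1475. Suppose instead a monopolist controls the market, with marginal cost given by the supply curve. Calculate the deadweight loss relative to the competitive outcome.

Demand slope = (119.75 − 131.74)/(1475 − 276) = −0.01, so P = 134.5 − 0.01Q.
Supply slope = (144.05 − 50.528)/(1475 − 276) = 0.078, so P = 29 + 0.078Q.
Competitive equilibrium: 134.5 − 0.01Q = 29 + 0.078Q → Q* = 1198.8636, P* = 122.5114.
Marginal revenue: MR = 134.5 − 0.02Q. Set MR = MC: 134.5 − 0.02Q = 29 + 0.078Q → Q_m = 1076.5306.
Price P_m = 134.5 − 0.01·1076.5306 = 123.7347; MC(Q_m) = 29 + 0.078·1076.5306 = 112.9694.
Competitive Q* = 1198.8636, so ΔQ = 122.333; wedge = 123.7347 − 112.9694 = 10.7653.
Deadweight loss = ½ × 122.333 × 10.7653 = 658.48.

658.48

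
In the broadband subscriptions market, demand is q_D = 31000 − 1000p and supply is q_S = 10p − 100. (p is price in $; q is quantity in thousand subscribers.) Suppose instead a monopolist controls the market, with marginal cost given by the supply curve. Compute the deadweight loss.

In inverse form: demand p = 31 − 0.001q, supply p = 10 + 0.1q.
Competitive equilibrium: 31 − 0.001q = 10 + 0.1q → q* = 207.9208, p* = 30.7921.
Marginal revenue: MR = 31 − 0.002q. Set MR = MC: 31 − 0.002q = 10 + 0.1q → q_m = 205.8824.
Price p_m = 31 − 0.001·205.8824 = 30.7941; MC(q_m) = 10 + 0.1·205.8824 = 30.5882.
Competitive q* = 207.9208, so Δq = 2.0384; wedge = 30.7941 − 30.5882 = 0.2059.
DWL = ½ × 2.0384 × 0.2059 = $0.21 thousand.

$0.21 thousand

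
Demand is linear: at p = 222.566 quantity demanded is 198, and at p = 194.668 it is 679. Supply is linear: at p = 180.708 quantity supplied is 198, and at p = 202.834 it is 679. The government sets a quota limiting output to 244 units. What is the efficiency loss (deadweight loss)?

Demand slope = (194.668 − 222.566)/(679 − 198) = −0.058, so p = 234.05 − 0.058q.
Supply slope = (202.834 − 180.708)/(679 − 198) = 0.046, so p = 171.6 + 0.046q.
Competitive equilibrium: 234.05 − 0.058q = 171.6 + 0.046q → q* = 600.4808, p* = 199.2221.
At q = 244: demand price = 234.05 − 0.058·244 = 219.898; supply price = 171.6 + 0.046·244 = 182.824.
Δq = 600.4808 − 244 = 356.4808; wedge = 219.898 − 182.824 = 37.074.
Welfare loss = ½ × 356.4808 × 37.074 = 6608.08.

6608.08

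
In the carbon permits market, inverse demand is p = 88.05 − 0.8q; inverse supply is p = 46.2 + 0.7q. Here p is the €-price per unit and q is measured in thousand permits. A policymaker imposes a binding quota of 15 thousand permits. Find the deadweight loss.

Competitive equilibrium: 88.05 − 0.8q = 46.2 + 0.7q → q* = 27.9, p* = 65.73.
At q = 15: demand price = 88.05 − 0.8·15 = 76.05; supply price = 46.2 + 0.7·15 = 56.7.
Δq = 27.9 − 15 = 12.9; wedge = 76.05 − 56.7 = 19.35.
The triangle = ½ × 12.9 × 19.35 = €124.81 thousand.

€124.81 thousand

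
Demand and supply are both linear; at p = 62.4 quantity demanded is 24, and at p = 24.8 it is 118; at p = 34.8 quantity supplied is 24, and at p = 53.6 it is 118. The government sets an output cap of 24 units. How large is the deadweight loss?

Demand slope = (24.8 − 62.4)/(118 − 24) = −0.4, so p = 72 − 0.4q.
Supply slope = (53.6 − 34.8)/(118 − 24) = 0.2, so p = 30 + 0.2q.
Competitive equilibrium: 72 − 0.4q = 30 + 0.2q → q* = 70, p* = 44.
At q = 24: demand price = 72 − 0.4·24 = 62.4; supply price = 30 + 0.2·24 = 34.8.
Δq = 70 − 24 = 46; wedge = 62.4 − 34.8 = 27.6.
Deadweight loss = ½ × 46 × 27.6 = 634.80.

634.80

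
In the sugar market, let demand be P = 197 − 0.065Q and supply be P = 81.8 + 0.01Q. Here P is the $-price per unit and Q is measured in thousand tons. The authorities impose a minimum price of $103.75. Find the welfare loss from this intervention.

$385.46 thousand

Competitive equilibrium: 197 − 0.065Q = 81.8 + 0.01Q → Q* = 1536, P* = 97.16.
At the floor P = 103.75, quantity demanded = (197 − 103.75)/0.065 = 1434.61538.
Sellers' marginal cost at Q' = 1434.61538: 81.8 + 0.01·1434.61538 = 96.14615.
ΔQ = 1536 − 1434.61538 = 101.38462; wedge = 103.75 − 96.14615 = 7.60385.
The triangle = ½ × 101.38462 × 7.60385 = $385.46 thousand.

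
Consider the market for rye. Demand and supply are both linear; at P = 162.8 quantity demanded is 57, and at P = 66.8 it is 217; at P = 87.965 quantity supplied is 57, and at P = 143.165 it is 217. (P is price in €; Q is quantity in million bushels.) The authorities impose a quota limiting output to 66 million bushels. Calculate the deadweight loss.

€2327.87 million

Demand slope = (66.8 − 162.8)/(217 − 57) = −0.6, so P = 197 − 0.6Q.
Supply slope = (143.165 − 87.965)/(217 − 57) = 0.345, so P = 68.3 + 0.345Q.
Competitive equilibrium: 197 − 0.6Q = 68.3 + 0.345Q → Q* = 136.1905, P* = 115.2857.
At Q = 66: demand price = 197 − 0.6·66 = 157.4; supply price = 68.3 + 0.345·66 = 91.07.
ΔQ = 136.1905 − 66 = 70.1905; wedge = 157.4 − 91.07 = 66.33.
The triangle = ½ × 70.1905 × 66.33 = €2327.87 million.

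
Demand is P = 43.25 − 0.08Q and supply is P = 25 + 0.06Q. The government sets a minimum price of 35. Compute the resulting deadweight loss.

51.91

Competitive equilibrium: 43.25 − 0.08Q = 25 + 0.06Q → Q* = 130.3571, P* = 32.8214.
At the floor P = 35, quantity demanded = (43.25 − 35)/0.08 = 103.125.
Sellers' marginal cost at Q' = 103.125: 25 + 0.06·103.125 = 31.1875.
ΔQ = 130.3571 − 103.125 = 27.2321; wedge = 35 − 31.1875 = 3.8125.
Deadweight loss = ½ × 27.2321 × 3.8125 = 51.91.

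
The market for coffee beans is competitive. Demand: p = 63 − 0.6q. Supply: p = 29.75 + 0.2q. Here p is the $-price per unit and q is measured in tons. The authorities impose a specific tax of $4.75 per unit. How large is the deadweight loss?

$14.10

Competitive equilibrium: 63 − 0.6q = 29.75 + 0.2q → q* = 41.5625, p* = 38.0625.
With the tax, the buyer price exceeds the seller price by 4.75: (63 − 0.6q) − (29.75 + 0.2q) = 4.75 → q' = 35.625.
Δq = 41.5625 − 35.625 = 5.9375; the wedge equals the tax, 4.75.
DWL = ½ × 5.9375 × 4.75 = $14.10.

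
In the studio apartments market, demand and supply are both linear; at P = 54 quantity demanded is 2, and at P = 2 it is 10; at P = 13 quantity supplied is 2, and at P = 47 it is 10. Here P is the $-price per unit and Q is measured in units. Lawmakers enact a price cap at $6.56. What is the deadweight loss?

Demand slope = (2 − 54)/(10 − 2) = −6.5, so P = 67 − 6.5Q.
Supply slope = (47 − 13)/(10 − 2) = 4.25, so P = 4.5 + 4.25Q.
Competitive equilibrium: 67 − 6.5Q = 4.5 + 4.25Q → Q* = 5.81395, P* = 29.2093.
At the ceiling P = 6.56, quantity supplied = (6.56 − 4.5)/4.25 = 0.48471.
Willingness to pay at Q' = 0.48471: 67 − 6.5·0.48471 = 63.84939.
ΔQ = 5.81395 − 0.48471 = 5.32924; wedge = 63.84939 − 6.56 = 57.28939.
DWL = ½ × 5.32924 × 57.28939 = $152.65.

$152.65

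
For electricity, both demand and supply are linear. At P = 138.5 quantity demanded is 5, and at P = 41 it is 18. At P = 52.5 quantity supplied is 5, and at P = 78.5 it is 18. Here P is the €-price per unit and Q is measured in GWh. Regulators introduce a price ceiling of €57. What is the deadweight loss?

Demand slope = (41 − 138.5)/(18 − 5) = −7.5, so P = 176 − 7.5Q.
Supply slope = (78.5 − 52.5)/(18 − 5) = 2, so P = 42.5 + 2Q.
Competitive equilibrium: 176 − 7.5Q = 42.5 + 2Q → Q* = 14.0526, P* = 70.6053.
At the ceiling P = 57, quantity supplied = (57 − 42.5)/2 = 7.25.
Willingness to pay at Q' = 7.25: 176 − 7.5·7.25 = 121.625.
ΔQ = 14.0526 − 7.25 = 6.8026; wedge = 121.625 − 57 = 64.625.
Deadweight loss = ½ × 6.8026 × 64.625 = €219.81.

€219.81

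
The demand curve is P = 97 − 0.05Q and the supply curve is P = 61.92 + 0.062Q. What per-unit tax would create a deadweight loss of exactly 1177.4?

16.24

Competitive equilibrium: 97 − 0.05Q = 61.92 + 0.062Q → Q* = 313.2143, P* = 81.3393.
A tax t gives ΔQ = t/0.112 and wedge t, so DWL = t²/0.224.
t²/0.224 = 1177.4 → t² = 263.7376 → t = 16.24.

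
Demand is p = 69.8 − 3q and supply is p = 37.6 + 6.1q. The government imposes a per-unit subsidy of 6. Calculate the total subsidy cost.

25.19

Competitive equilibrium: 69.8 − 3q = 37.6 + 6.1q → q* = 3.5385, p* = 59.1846.
The subsidy lowers effective supply by 6: p = 31.6 + 6.1q.
New quantity: 69.8 − 3q = 31.6 + 6.1q → q' = 4.1978.
Total subsidy cost = 6 × 4.1978 = 25.19.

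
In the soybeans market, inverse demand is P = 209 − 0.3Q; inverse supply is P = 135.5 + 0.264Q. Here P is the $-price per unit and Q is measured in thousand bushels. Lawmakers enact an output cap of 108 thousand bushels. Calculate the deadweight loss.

$140.48 thousand

Competitive equilibrium: 209 − 0.3Q = 135.5 + 0.264Q → Q* = 130.3191, P* = 169.9043.
At Q = 108: demand price = 209 − 0.3·108 = 176.6; supply price = 135.5 + 0.264·108 = 164.012.
ΔQ = 130.3191 − 108 = 22.3191; wedge = 176.6 − 164.012 = 12.588.
Deadweight loss = ½ × 22.3191 × 12.588 = $140.48 thousand.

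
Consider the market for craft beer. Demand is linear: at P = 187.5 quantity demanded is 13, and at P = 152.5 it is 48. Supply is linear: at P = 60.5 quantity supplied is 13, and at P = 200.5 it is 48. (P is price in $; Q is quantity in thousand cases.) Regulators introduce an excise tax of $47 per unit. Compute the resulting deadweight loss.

$220.90 thousand

Demand slope = (152.5 − 187.5)/(48 − 13) = −1, so P = 200.5 − Q.
Supply slope = (200.5 − 60.5)/(48 − 13) = 4, so P = 8.5 + 4Q.
Competitive equilibrium: 200.5 − Q = 8.5 + 4Q → Q* = 38.4, P* = 162.1.
With the tax, the buyer price exceeds the seller price by 47: (200.5 − Q) − (8.5 + 4Q) = 47 → Q' = 29.
ΔQ = 38.4 − 29 = 9.4; the wedge equals the tax, 47.
Deadweight loss = ½ × 9.4 × 47 = $220.90 thousand.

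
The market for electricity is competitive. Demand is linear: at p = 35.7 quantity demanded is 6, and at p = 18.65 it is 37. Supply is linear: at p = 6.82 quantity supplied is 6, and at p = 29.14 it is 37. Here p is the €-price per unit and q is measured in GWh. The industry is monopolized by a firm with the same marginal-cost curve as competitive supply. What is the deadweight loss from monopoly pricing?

€47.90

Demand slope = (18.65 − 35.7)/(37 − 6) = −0.55, so p = 39 − 0.55q.
Supply slope = (29.14 − 6.82)/(37 − 6) = 0.72, so p = 2.5 + 0.72q.
Competitive equilibrium: 39 − 0.55q = 2.5 + 0.72q → q* = 28.7402, p* = 23.1929.
Marginal revenue: MR = 39 − 1.1q. Set MR = MC: 39 − 1.1q = 2.5 + 0.72q → q_m = 20.0549.
Price p_m = 39 − 0.55·20.0549 = 27.9698; MC(q_m) = 2.5 + 0.72·20.0549 = 16.9395.
Competitive q* = 28.7402, so Δq = 8.6853; wedge = 27.9698 − 16.9395 = 11.0303.
Welfare loss = ½ × 8.6853 × 11.0303 = €47.90.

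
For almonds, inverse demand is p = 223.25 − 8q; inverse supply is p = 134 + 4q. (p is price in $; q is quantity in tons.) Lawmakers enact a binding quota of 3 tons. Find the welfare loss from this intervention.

$118.15

Competitive equilibrium: 223.25 − 8q = 134 + 4q → q* = 7.4375, p* = 163.75.
At q = 3: demand price = 223.25 − 8·3 = 199.25; supply price = 134 + 4·3 = 146.
Δq = 7.4375 − 3 = 4.4375; wedge = 199.25 − 146 = 53.25.
DWL = ½ × 4.4375 × 53.25 = $118.15.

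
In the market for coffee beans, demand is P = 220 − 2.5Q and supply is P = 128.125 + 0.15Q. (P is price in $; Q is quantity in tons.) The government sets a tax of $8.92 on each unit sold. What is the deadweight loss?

Competitive equilibrium: 220 − 2.5Q = 128.125 + 0.15Q → Q* = 34.6698, P* = 133.3255.
With the tax, the buyer price exceeds the seller price by 8.92: (220 − 2.5Q) − (128.125 + 0.15Q) = 8.92 → Q' = 31.3038.
ΔQ = 34.6698 − 31.3038 = 3.366; the wedge equals the tax, 8.92.
The triangle = ½ × 3.366 × 8.92 = $15.01.

$15.01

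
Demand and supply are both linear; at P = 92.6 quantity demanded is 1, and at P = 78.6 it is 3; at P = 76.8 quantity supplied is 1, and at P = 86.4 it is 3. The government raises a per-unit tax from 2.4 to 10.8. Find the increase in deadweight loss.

4.70

Demand slope = (78.6 − 92.6)/(3 − 1) = −7, so P = 99.6 − 7Q.
Supply slope = (86.4 − 76.8)/(3 − 1) = 4.8, so P = 72 + 4.8Q.
Competitive equilibrium: 99.6 − 7Q = 72 + 4.8Q → Q* = 2.339, P* = 83.2271.
For a per-unit tax t: ΔQ = t/11.8, so DWL = ½·t·(t/11.8) = t²/23.6.
At t = 2.4: DWL = 0.244. At t = 10.8: DWL = 4.942.
Increase = 4.942 − 0.244 = 4.70.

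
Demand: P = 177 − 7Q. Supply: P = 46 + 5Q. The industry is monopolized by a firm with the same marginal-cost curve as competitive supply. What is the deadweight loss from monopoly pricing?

97.06

Competitive equilibrium: 177 − 7Q = 46 + 5Q → Q* = 10.9167, P* = 100.5833.
Marginal revenue: MR = 177 − 14Q. Set MR = MC: 177 − 14Q = 46 + 5Q → Q_m = 6.8947.
Price P_m = 177 − 7·6.8947 = 128.7371; MC(Q_m) = 46 + 5·6.8947 = 80.4735.
Competitive Q* = 10.9167, so ΔQ = 4.022; wedge = 128.7371 − 80.4735 = 48.2636.
The triangle = ½ × 4.022 × 48.2636 = 97.06.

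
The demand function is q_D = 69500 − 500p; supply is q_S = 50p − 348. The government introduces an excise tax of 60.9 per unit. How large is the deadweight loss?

In inverse form: demand p = 139 − 0.002q, supply p = 6.96 + 0.02q.
Competitive equilibrium: 139 − 0.002q = 6.96 + 0.02q → q* = 6001.8182, p* = 126.9964.
With the tax, the buyer price exceeds the seller price by 60.9: (139 − 0.002q) − (6.96 + 0.02q) = 60.9 → q' = 3233.6364.
Δq = 6001.8182 − 3233.6364 = 2768.1818; the wedge equals the tax, 60.9.
DWL = ½ × 2768.1818 × 60.9 = 84291.14.

84291.14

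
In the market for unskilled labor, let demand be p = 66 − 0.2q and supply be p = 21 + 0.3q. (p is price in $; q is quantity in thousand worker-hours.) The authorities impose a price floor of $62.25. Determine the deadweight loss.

$1269.14 thousand

Competitive equilibrium: 66 − 0.2q = 21 + 0.3q → q* = 90, p* = 48.
At the floor p = 62.25, quantity demanded = (66 − 62.25)/0.2 = 18.75.
Sellers' marginal cost at q' = 18.75: 21 + 0.3·18.75 = 26.625.
Δq = 90 − 18.75 = 71.25; wedge = 62.25 − 26.625 = 35.625.
DWL = ½ × 71.25 × 35.625 = $1269.14 thousand.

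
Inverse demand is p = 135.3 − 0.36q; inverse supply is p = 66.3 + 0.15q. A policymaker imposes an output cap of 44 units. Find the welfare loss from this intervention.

2125.33

Competitive equilibrium: 135.3 − 0.36q = 66.3 + 0.15q → q* = 135.2941, p* = 86.5941.
At q = 44: demand price = 135.3 − 0.36·44 = 119.46; supply price = 66.3 + 0.15·44 = 72.9.
Δq = 135.2941 − 44 = 91.2941; wedge = 119.46 − 72.9 = 46.56.
The triangle = ½ × 91.2941 × 46.56 = 2125.33.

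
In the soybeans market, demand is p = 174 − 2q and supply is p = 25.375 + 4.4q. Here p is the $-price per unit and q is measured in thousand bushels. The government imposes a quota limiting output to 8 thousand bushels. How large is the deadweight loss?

$741.53 thousand

Competitive equilibrium: 174 − 2q = 25.375 + 4.4q → q* = 23.22266, p* = 127.55469.
At q = 8: demand price = 174 − 2·8 = 158; supply price = 25.375 + 4.4·8 = 60.575.
Δq = 23.22266 − 8 = 15.22266; wedge = 158 − 60.575 = 97.425.
Welfare loss = ½ × 15.22266 × 97.425 = $741.53 thousand.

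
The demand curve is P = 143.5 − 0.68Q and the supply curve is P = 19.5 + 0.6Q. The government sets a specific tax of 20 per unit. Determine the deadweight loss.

Competitive equilibrium: 143.5 − 0.68Q = 19.5 + 0.6Q → Q* = 96.875, P* = 77.625.
With the tax, the buyer price exceeds the seller price by 20: (143.5 − 0.68Q) − (19.5 + 0.6Q) = 20 → Q' = 81.25.
ΔQ = 96.875 − 81.25 = 15.625; the wedge equals the tax, 20.
Welfare loss = ½ × 15.625 × 20 = 156.25.

156.25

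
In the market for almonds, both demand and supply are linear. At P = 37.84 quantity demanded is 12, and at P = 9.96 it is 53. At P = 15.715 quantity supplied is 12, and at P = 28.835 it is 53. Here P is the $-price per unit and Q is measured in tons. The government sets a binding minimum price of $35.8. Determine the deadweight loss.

$182.88

Demand slope = (9.96 − 37.84)/(53 − 12) = −0.68, so P = 46 − 0.68Q.
Supply slope = (28.835 − 15.715)/(53 − 12) = 0.32, so P = 11.875 + 0.32Q.
Competitive equilibrium: 46 − 0.68Q = 11.875 + 0.32Q → Q* = 34.125, P* = 22.795.
At the floor P = 35.8, quantity demanded = (46 − 35.8)/0.68 = 15.
Sellers' marginal cost at Q' = 15: 11.875 + 0.32·15 = 16.675.
ΔQ = 34.125 − 15 = 19.125; wedge = 35.8 − 16.675 = 19.125.
Deadweight loss = ½ × 19.125 × 19.125 = $182.88.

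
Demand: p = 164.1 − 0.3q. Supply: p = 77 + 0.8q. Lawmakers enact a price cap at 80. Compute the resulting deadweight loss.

Competitive equilibrium: 164.1 − 0.3q = 77 + 0.8q → q* = 79.1818, p* = 140.3455.
At the ceiling p = 80, quantity supplied = (80 − 77)/0.8 = 3.75.
Willingness to pay at q' = 3.75: 164.1 − 0.3·3.75 = 162.975.
Δq = 79.1818 − 3.75 = 75.4318; wedge = 162.975 − 80 = 82.975.
Deadweight loss = ½ × 75.4318 × 82.975 = 3129.48.

3129.48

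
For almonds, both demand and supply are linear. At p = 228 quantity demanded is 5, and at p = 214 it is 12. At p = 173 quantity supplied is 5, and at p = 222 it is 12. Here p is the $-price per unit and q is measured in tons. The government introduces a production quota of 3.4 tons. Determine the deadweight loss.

$267.58

Demand slope = (214 − 228)/(12 − 5) = −2, so p = 238 − 2q.
Supply slope = (222 − 173)/(12 − 5) = 7, so p = 138 + 7q.
Competitive equilibrium: 238 − 2q = 138 + 7q → q* = 11.1111, p* = 215.7778.
At q = 3.4: demand price = 238 − 2·3.4 = 231.2; supply price = 138 + 7·3.4 = 161.8.
Δq = 11.1111 − 3.4 = 7.7111; wedge = 231.2 − 161.8 = 69.4.
The triangle = ½ × 7.7111 × 69.4 = $267.58.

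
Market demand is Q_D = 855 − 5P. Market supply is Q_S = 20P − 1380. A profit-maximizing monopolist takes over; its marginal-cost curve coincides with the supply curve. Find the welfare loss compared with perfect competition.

In inverse form: demand P = 171 − 0.2Q, supply P = 69 + 0.05Q.
Competitive equilibrium: 171 − 0.2Q = 69 + 0.05Q → Q* = 408, P* = 89.4.
Marginal revenue: MR = 171 − 0.4Q. Set MR = MC: 171 − 0.4Q = 69 + 0.05Q → Q_m = 226.66667.
Price P_m = 171 − 0.2·226.66667 = 125.66667; MC(Q_m) = 69 + 0.05·226.66667 = 80.33333.
Competitive Q* = 408, so ΔQ = 181.33333; wedge = 125.66667 − 80.33333 = 45.33334.
Deadweight loss = ½ × 181.33333 × 45.33334 = 4110.22.

4110.22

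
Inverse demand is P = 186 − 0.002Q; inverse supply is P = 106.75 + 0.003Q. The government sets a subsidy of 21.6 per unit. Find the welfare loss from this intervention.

46656

Competitive equilibrium: 186 − 0.002Q = 106.75 + 0.003Q → Q* = 15850, P* = 154.3.
The subsidy lowers effective supply by 21.6: P = 85.15 + 0.003Q.
New quantity: 186 − 0.002Q = 85.15 + 0.003Q → Q' = 20170.
Overproduction ΔQ = 20170 − 15850 = 4320; wedge = subsidy = 21.6.
Deadweight loss = ½ × 4320 × 21.6 = 46656.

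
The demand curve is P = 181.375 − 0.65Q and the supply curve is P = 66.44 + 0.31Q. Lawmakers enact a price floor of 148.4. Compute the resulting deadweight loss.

2284.83

Competitive equilibrium: 181.375 − 0.65Q = 66.44 + 0.31Q → Q* = 119.724, P* = 103.5544.
At the floor P = 148.4, quantity demanded = (181.375 − 148.4)/0.65 = 50.7308.
Sellers' marginal cost at Q' = 50.7308: 66.44 + 0.31·50.7308 = 82.1665.
ΔQ = 119.724 − 50.7308 = 68.9932; wedge = 148.4 − 82.1665 = 66.2335.
The triangle = ½ × 68.9932 × 66.2335 = 2284.83.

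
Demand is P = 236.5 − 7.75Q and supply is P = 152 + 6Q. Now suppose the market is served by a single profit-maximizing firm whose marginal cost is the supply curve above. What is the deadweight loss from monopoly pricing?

33.74

Competitive equilibrium: 236.5 − 7.75Q = 152 + 6Q → Q* = 6.1455, P* = 188.8727.
Marginal revenue: MR = 236.5 − 15.5Q. Set MR = MC: 236.5 − 15.5Q = 152 + 6Q → Q_m = 3.9302.
Price P_m = 236.5 − 7.75·3.9302 = 206.041; MC(Q_m) = 152 + 6·3.9302 = 175.5812.
Competitive Q* = 6.1455, so ΔQ = 2.2153; wedge = 206.041 − 175.5812 = 30.4598.
Welfare loss = ½ × 2.2153 × 30.4598 = 33.74.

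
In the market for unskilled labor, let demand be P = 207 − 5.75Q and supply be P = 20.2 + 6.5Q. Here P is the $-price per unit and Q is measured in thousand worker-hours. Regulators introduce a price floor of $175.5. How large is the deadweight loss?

$584.74 thousand

Competitive equilibrium: 207 − 5.75Q = 20.2 + 6.5Q → Q* = 15.24898, P* = 119.31837.
At the floor P = 175.5, quantity demanded = (207 − 175.5)/5.75 = 5.47826.
Sellers' marginal cost at Q' = 5.47826: 20.2 + 6.5·5.47826 = 55.80869.
ΔQ = 15.24898 − 5.47826 = 9.77072; wedge = 175.5 − 55.80869 = 119.69131.
DWL = ½ × 9.77072 × 119.69131 = $584.74 thousand.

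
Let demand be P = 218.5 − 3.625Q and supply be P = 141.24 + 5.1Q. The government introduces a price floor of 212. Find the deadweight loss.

217.56

Competitive equilibrium: 218.5 − 3.625Q = 141.24 + 5.1Q → Q* = 8.855, P* = 186.4006.
At the floor P = 212, quantity demanded = (218.5 − 212)/3.625 = 1.7931.
Sellers' marginal cost at Q' = 1.7931: 141.24 + 5.1·1.7931 = 150.3848.
ΔQ = 8.855 − 1.7931 = 7.0619; wedge = 212 − 150.3848 = 61.6152.
Welfare loss = ½ × 7.0619 × 61.6152 = 217.56.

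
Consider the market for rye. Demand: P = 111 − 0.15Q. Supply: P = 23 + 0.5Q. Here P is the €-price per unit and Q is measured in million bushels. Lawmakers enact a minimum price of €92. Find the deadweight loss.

€24.70 million

Competitive equilibrium: 111 − 0.15Q = 23 + 0.5Q → Q* = 135.3846, P* = 90.6923.
At the floor P = 92, quantity demanded = (111 − 92)/0.15 = 126.6667.
Sellers' marginal cost at Q' = 126.6667: 23 + 0.5·126.6667 = 86.3334.
ΔQ = 135.3846 − 126.6667 = 8.7179; wedge = 92 − 86.3334 = 5.6666.
The triangle = ½ × 8.7179 × 5.6666 = €24.70 million.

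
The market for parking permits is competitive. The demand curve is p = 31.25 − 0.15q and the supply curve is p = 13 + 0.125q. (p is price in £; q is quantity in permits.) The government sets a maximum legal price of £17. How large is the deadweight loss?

£162.37

Competitive equilibrium: 31.25 − 0.15q = 13 + 0.125q → q* = 66.3636, p* = 21.2955.
At the ceiling p = 17, quantity supplied = (17 − 13)/0.125 = 32.
Willingness to pay at q' = 32: 31.25 − 0.15·32 = 26.45.
Δq = 66.3636 − 32 = 34.3636; wedge = 26.45 − 17 = 9.45.
Deadweight loss = ½ × 34.3636 × 9.45 = £162.37.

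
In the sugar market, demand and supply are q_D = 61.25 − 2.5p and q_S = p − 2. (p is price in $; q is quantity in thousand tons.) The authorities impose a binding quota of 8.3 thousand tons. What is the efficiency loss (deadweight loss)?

$42.28 thousand

In inverse form: demand p = 24.5 − 0.4q, supply p = 2 + q.
Competitive equilibrium: 24.5 − 0.4q = 2 + q → q* = 16.0714, p* = 18.0714.
At q = 8.3: demand price = 24.5 − 0.4·8.3 = 21.18; supply price = 2 + 1·8.3 = 10.3.
Δq = 16.0714 − 8.3 = 7.7714; wedge = 21.18 − 10.3 = 10.88.
Deadweight loss = ½ × 7.7714 × 10.88 = $42.28 thousand.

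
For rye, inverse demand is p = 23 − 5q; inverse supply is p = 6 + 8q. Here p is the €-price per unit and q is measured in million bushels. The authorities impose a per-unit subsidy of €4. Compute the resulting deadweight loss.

€0.62 million

Competitive equilibrium: 23 − 5q = 6 + 8q → q* = 1.3077, p* = 16.4615.
The subsidy lowers effective supply by 4: p = 2 + 8q.
New quantity: 23 − 5q = 2 + 8q → q' = 1.6154.
Overproduction Δq = 1.6154 − 1.3077 = 0.3077; wedge = subsidy = 4.
Welfare loss = ½ × 0.3077 × 4 = €0.62 million.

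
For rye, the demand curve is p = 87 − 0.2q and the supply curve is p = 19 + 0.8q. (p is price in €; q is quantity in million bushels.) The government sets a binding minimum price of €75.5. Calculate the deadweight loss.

€55.125 million

Competitive equilibrium: 87 − 0.2q = 19 + 0.8q → q* = 68, p* = 73.4.
At the floor p = 75.5, quantity demanded = (87 − 75.5)/0.2 = 57.5.
Sellers' marginal cost at q' = 57.5: 19 + 0.8·57.5 = 65.
Δq = 68 − 57.5 = 10.5; wedge = 75.5 − 65 = 10.5.
DWL = ½ × 10.5 × 10.5 = €55.125 million.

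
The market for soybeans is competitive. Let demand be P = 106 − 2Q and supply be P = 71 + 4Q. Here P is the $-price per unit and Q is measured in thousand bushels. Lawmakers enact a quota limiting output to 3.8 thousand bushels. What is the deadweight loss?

$12.40 thousand

Competitive equilibrium: 106 − 2Q = 71 + 4Q → Q* = 5.8333, P* = 94.3333.
At Q = 3.8: demand price = 106 − 2·3.8 = 98.4; supply price = 71 + 4·3.8 = 86.2.
ΔQ = 5.8333 − 3.8 = 2.0333; wedge = 98.4 − 86.2 = 12.2.
DWL = ½ × 2.0333 × 12.2 = $12.40 thousand.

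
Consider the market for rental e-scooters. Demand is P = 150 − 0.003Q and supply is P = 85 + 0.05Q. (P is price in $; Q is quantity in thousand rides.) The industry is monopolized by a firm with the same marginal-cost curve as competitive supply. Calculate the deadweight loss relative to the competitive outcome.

$114.39 thousand

Competitive equilibrium: 150 − 0.003Q = 85 + 0.05Q → Q* = 1226.4151, P* = 146.3208.
Marginal revenue: MR = 150 − 0.006Q. Set MR = MC: 150 − 0.006Q = 85 + 0.05Q → Q_m = 1160.7143.
Price P_m = 150 − 0.003·1160.7143 = 146.5179; MC(Q_m) = 85 + 0.05·1160.7143 = 143.0357.
Competitive Q* = 1226.4151, so ΔQ = 65.7008; wedge = 146.5179 − 143.0357 = 3.4822.
Welfare loss = ½ × 65.7008 × 3.4822 = $114.39 thousand.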